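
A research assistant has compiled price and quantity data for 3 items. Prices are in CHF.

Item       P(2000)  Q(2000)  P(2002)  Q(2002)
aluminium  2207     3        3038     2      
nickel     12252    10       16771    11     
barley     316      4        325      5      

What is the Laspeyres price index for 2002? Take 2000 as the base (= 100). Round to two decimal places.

Laspeyres price index uses base-period quantities as weights.
ΣP(2002)·Q(2000) = 3038×3 + 16771×10 + 325×4 = 9114 + 167710 + 1300 = 178124
ΣP(2000)·Q(2000) = 2207×3 + 12252×10 + 316×4 = 6621 + 122520 + 1264 = 130405
Index = 178124 / 130405 × 100 = 136.5929

136.59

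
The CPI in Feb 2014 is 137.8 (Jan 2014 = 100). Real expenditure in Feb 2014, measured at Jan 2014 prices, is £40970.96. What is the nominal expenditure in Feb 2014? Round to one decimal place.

Nominal = Real × (Index/100) = 40970.96 × (137.8/100)
        = 40970.96 × 1.378 = 56457.9829

56458.0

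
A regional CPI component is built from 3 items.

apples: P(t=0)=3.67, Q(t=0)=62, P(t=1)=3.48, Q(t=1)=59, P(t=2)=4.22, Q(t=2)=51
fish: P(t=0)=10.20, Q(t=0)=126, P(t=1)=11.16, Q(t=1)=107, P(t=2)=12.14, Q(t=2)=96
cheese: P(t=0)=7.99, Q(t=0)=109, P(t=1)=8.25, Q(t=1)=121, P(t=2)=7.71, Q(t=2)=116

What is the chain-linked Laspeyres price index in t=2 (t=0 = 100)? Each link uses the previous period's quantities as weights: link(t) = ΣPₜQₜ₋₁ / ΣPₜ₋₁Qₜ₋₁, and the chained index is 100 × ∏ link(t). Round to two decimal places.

109.44

Link t=0→t=1:
ΣP(t=1)Q(t=0) = 3.48×62 + 11.16×126 + 8.25×109 = 215.76 + 1406.16 + 899.25 = 2521.17
ΣP(t=0)Q(t=0) = 3.67×62 + 10.20×126 + 7.99×109 = 227.54 + 1285.2 + 870.91 = 2383.65
link = 2521.17/2383.65 = 1.057693
Link t=1→t=2:
ΣP(t=2)Q(t=1) = 4.22×59 + 12.14×107 + 7.71×121 = 248.98 + 1298.98 + 932.91 = 2480.87
ΣP(t=1)Q(t=1) = 3.48×59 + 11.16×107 + 8.25×121 = 205.32 + 1194.12 + 998.25 = 2397.69
link = 2480.87/2397.69 = 1.034692
Chained index = 100 × 1.057693 × 1.034692 = 109.4386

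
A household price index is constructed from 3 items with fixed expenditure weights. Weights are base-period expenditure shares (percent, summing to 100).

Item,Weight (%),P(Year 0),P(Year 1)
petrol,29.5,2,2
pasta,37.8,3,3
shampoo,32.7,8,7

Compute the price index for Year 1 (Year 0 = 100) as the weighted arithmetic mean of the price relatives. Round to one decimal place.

petrol: 29.5 × (2/2) = 29.5 × 1.000000 = 29.5000
pasta: 37.8 × (3/3) = 37.8 × 1.000000 = 37.8000
shampoo: 32.7 × (7/8) = 32.7 × 0.875000 = 28.6125
Index = Σ wᵢ·(p₁ᵢ/p₀ᵢ) = 29.5000 + 37.8000 + 28.6125 = 95.9125

95.9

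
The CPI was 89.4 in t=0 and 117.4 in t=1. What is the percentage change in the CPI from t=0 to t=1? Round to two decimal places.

Change = (117.4 − 89.4) / 89.4 × 100
       = 28.0 / 89.4 × 100 = 31.3199%

31.32%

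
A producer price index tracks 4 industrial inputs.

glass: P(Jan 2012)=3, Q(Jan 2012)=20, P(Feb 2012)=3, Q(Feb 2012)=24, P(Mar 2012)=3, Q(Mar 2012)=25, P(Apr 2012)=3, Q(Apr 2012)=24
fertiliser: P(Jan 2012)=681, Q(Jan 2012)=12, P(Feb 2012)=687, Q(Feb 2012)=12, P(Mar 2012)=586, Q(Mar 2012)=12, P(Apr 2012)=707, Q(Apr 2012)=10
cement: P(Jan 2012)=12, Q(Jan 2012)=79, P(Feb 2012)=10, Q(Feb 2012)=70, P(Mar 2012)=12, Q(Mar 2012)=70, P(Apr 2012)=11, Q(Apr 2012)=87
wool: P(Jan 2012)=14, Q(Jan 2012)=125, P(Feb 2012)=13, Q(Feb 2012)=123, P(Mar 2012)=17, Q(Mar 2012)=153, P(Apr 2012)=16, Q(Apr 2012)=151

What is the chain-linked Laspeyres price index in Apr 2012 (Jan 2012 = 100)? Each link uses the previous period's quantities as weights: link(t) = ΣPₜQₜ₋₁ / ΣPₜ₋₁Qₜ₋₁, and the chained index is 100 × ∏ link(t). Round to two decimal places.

Link Jan 2012→Feb 2012:
ΣP(Feb 2012)Q(Jan 2012) = 3×20 + 687×12 + 10×79 + 13×125 = 60 + 8244 + 790 + 1625 = 10719
ΣP(Jan 2012)Q(Jan 2012) = 3×20 + 681×12 + 12×79 + 14×125 = 60 + 8172 + 948 + 1750 = 10930
link = 10719/10930 = 0.980695
Link Feb 2012→Mar 2012:
ΣP(Mar 2012)Q(Feb 2012) = 3×24 + 586×12 + 12×70 + 17×123 = 72 + 7032 + 840 + 2091 = 10035
ΣP(Feb 2012)Q(Feb 2012) = 3×24 + 687×12 + 10×70 + 13×123 = 72 + 8244 + 700 + 1599 = 10615
link = 10035/10615 = 0.945360
Link Mar 2012→Apr 2012:
ΣP(Apr 2012)Q(Mar 2012) = 3×25 + 707×12 + 11×70 + 16×153 = 75 + 8484 + 770 + 2448 = 11777
ΣP(Mar 2012)Q(Mar 2012) = 3×25 + 586×12 + 12×70 + 17×153 = 75 + 7032 + 840 + 2601 = 10548
link = 11777/10548 = 1.116515
Chained index = 100 × 0.980695 × 0.945360 × 1.116515 = 103.5133

103.51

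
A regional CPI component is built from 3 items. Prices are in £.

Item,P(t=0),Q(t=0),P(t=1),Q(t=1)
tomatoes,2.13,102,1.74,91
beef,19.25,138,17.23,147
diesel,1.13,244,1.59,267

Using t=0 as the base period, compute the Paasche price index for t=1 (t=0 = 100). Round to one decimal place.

93.7

Paasche price index uses current-period quantities as weights.
ΣP(t=1)·Q(t=1) = 1.74×91 + 17.23×147 + 1.59×267 = 158.34 + 2532.81 + 424.53 = 3115.68
ΣP(t=0)·Q(t=1) = 2.13×91 + 19.25×147 + 1.13×267 = 193.83 + 2829.75 + 301.71 = 3325.29
Index = 3115.68 / 3325.29 × 100 = 93.6965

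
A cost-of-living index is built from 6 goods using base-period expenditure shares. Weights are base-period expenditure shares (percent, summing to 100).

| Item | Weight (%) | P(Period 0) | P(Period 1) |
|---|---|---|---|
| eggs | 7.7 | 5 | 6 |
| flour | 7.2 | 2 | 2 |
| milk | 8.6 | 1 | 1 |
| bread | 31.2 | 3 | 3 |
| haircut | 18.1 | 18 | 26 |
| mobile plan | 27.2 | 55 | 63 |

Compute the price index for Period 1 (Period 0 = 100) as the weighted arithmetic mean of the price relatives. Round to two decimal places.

113.54

eggs: 7.7 × (6/5) = 7.7 × 1.200000 = 9.2400
flour: 7.2 × (2/2) = 7.2 × 1.000000 = 7.2000
milk: 8.6 × (1/1) = 8.6 × 1.000000 = 8.6000
bread: 31.2 × (3/3) = 31.2 × 1.000000 = 31.2000
haircut: 18.1 × (26/18) = 18.1 × 1.444444 = 26.1444
mobile plan: 27.2 × (63/55) = 27.2 × 1.145455 = 31.1564
Index = Σ wᵢ·(p₁ᵢ/p₀ᵢ) = 9.2400 + 7.2000 + 8.6000 + 31.2000 + 26.1444 + 31.1564 = 113.5408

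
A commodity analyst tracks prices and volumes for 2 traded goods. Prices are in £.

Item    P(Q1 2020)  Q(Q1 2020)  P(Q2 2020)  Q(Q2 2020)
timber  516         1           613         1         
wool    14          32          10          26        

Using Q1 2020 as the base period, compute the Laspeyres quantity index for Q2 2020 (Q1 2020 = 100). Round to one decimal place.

91.3

Laspeyres quantity index uses base-period prices as weights.
ΣP(Q1 2020)·Q(Q2 2020) = 516×1 + 14×26 = 516 + 364 = 880
ΣP(Q1 2020)·Q(Q1 2020) = 516×1 + 14×32 = 516 + 448 = 964
Index = 880 / 964 × 100 = 91.2863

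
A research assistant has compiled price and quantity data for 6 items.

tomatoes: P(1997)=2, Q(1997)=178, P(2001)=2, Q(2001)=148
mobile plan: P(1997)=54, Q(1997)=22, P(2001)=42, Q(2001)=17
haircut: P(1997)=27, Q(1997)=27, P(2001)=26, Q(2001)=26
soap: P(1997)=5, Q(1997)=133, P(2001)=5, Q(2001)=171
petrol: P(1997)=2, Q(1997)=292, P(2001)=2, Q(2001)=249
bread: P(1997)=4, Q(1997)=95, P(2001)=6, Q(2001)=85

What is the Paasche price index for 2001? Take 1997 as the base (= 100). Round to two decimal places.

Paasche price index uses current-period quantities as weights.
ΣP(2001)·Q(2001) = 2×148 + 42×17 + 26×26 + 5×171 + 2×249 + 6×85 = 296 + 714 + 676 + 855 + 498 + 510 = 3549
ΣP(1997)·Q(2001) = 2×148 + 54×17 + 27×26 + 5×171 + 2×249 + 4×85 = 296 + 918 + 702 + 855 + 498 + 340 = 3609
Index = 3549 / 3609 × 100 = 98.3375

98.34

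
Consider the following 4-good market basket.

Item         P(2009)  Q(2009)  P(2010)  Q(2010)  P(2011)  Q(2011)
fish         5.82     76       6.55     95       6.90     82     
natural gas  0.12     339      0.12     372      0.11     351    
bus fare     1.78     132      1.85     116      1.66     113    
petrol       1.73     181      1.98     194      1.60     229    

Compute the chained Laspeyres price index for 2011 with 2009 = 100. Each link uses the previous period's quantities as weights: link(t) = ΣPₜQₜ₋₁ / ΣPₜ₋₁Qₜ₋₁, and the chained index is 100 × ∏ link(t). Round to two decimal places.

104.87

Link 2009→2010:
ΣP(2010)Q(2009) = 6.55×76 + 0.12×339 + 1.85×132 + 1.98×181 = 497.8 + 40.68 + 244.2 + 358.38 = 1141.06
ΣP(2009)Q(2009) = 5.82×76 + 0.12×339 + 1.78×132 + 1.73×181 = 442.32 + 40.68 + 234.96 + 313.13 = 1031.09
link = 1141.06/1031.09 = 1.106654
Link 2010→2011:
ΣP(2011)Q(2010) = 6.90×95 + 0.11×372 + 1.66×116 + 1.60×194 = 655.5 + 40.92 + 192.56 + 310.4 = 1199.38
ΣP(2010)Q(2010) = 6.55×95 + 0.12×372 + 1.85×116 + 1.98×194 = 622.25 + 44.64 + 214.6 + 384.12 = 1265.61
link = 1199.38/1265.61 = 0.947670
Chained index = 100 × 1.106654 × 0.947670 = 104.8742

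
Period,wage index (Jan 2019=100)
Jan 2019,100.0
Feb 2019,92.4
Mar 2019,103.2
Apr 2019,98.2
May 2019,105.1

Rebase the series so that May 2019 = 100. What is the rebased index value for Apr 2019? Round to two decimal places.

93.43

Rebased(Apr 2019) = 98.2 / 105.1 × 100 = 93.4348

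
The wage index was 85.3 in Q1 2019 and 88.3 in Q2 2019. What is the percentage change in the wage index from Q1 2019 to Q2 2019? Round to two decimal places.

3.52%

Change = (88.3 − 85.3) / 85.3 × 100
       = 3.0 / 85.3 × 100 = 3.5170%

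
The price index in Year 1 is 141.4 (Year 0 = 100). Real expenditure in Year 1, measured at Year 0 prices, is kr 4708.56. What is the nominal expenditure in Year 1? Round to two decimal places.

Nominal = Real × (Index/100) = 4708.56 × (141.4/100)
        = 4708.56 × 1.414 = 6657.9038

6657.90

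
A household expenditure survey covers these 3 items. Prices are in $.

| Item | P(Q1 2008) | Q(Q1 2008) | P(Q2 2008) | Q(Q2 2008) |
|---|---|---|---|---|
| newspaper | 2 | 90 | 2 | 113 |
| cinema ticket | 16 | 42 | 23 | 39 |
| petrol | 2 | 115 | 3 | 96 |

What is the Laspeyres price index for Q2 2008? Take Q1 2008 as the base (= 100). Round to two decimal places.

137.80

Laspeyres price index uses base-period quantities as weights.
ΣP(Q2 2008)·Q(Q1 2008) = 2×90 + 23×42 + 3×115 = 180 + 966 + 345 = 1491
ΣP(Q1 2008)·Q(Q1 2008) = 2×90 + 16×42 + 2×115 = 180 + 672 + 230 = 1082
Index = 1491 / 1082 × 100 = 137.8004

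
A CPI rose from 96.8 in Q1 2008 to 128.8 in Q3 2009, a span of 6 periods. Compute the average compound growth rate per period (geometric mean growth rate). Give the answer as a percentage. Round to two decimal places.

Growth factor = (128.8/96.8)^(1/6) = (1.330579)^(1/6) = 1.048753
Growth rate = 1.048753 − 1 = 0.048753 = 4.8753%

4.88%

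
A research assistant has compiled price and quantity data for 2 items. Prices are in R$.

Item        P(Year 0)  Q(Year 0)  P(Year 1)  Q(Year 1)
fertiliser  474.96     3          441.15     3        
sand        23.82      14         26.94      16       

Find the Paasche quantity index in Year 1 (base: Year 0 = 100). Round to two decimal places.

103.17

Paasche quantity index uses current-period prices as weights.
ΣP(Year 1)·Q(Year 1) = 441.15×3 + 26.94×16 = 1323.45 + 431.04 = 1754.49
ΣP(Year 1)·Q(Year 0) = 441.15×3 + 26.94×14 = 1323.45 + 377.16 = 1700.61
Index = 1754.49 / 1700.61 × 100 = 103.1683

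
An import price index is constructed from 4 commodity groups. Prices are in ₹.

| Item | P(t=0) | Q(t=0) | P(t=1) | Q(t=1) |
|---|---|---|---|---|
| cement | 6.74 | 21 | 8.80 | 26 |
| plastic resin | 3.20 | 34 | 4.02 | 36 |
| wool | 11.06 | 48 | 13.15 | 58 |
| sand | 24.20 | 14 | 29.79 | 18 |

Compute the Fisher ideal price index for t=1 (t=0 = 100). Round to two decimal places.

Laspeyres component (base-period weights):
ΣP(t=1)Q(t=0) = 8.80×21 + 4.02×34 + 13.15×48 + 29.79×14 = 184.8 + 136.68 + 631.2 + 417.06 = 1369.74
ΣP(t=0)Q(t=0) = 6.74×21 + 3.20×34 + 11.06×48 + 24.20×14 = 141.54 + 108.8 + 530.88 + 338.8 = 1120.02
L = 1369.74 / 1120.02 × 100 = 122.2960
Paasche component (current-period weights):
ΣP(t=1)Q(t=1) = 8.80×26 + 4.02×36 + 13.15×58 + 29.79×18 = 228.8 + 144.72 + 762.7 + 536.22 = 1672.44
ΣP(t=0)Q(t=1) = 6.74×26 + 3.20×36 + 11.06×58 + 24.20×18 = 175.24 + 115.2 + 641.48 + 435.6 = 1367.52
P = 1672.44 / 1367.52 × 100 = 122.2973
Fisher = √(L × P) = √(122.2960 × 122.2973) = 122.2967

122.30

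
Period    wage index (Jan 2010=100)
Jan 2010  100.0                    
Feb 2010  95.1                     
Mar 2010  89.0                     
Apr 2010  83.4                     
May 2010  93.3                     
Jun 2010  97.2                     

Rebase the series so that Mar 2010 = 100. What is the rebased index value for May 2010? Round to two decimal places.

104.83

Rebased(May 2010) = 93.3 / 89.0 × 100 = 104.8315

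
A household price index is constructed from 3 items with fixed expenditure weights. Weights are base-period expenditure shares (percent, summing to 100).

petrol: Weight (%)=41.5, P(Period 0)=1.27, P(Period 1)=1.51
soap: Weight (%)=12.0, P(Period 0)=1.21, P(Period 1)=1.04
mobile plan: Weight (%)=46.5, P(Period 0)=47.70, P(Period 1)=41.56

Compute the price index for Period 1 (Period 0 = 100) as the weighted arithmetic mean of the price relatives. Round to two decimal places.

100.17

petrol: 41.5 × (1.51/1.27) = 41.5 × 1.188976 = 49.3425
soap: 12.0 × (1.04/1.21) = 12.0 × 0.859504 = 10.3140
mobile plan: 46.5 × (41.56/47.70) = 46.5 × 0.871279 = 40.5145
Index = Σ wᵢ·(p₁ᵢ/p₀ᵢ) = 49.3425 + 10.3140 + 40.5145 = 100.1710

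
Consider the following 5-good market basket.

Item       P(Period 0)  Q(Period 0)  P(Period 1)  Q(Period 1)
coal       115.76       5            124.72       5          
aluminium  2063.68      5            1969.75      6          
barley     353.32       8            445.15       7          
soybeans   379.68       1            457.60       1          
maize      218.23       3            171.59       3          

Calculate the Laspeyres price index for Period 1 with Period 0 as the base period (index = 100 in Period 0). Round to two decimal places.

Laspeyres price index uses base-period quantities as weights.
ΣP(Period 1)·Q(Period 0) = 124.72×5 + 1969.75×5 + 445.15×8 + 457.60×1 + 171.59×3 = 623.6 + 9848.75 + 3561.2 + 457.6 + 514.77 = 15005.92
ΣP(Period 0)·Q(Period 0) = 115.76×5 + 2063.68×5 + 353.32×8 + 379.68×1 + 218.23×3 = 578.8 + 10318.4 + 2826.56 + 379.68 + 654.69 = 14758.13
Index = 15005.92 / 14758.13 × 100 = 101.6790

101.68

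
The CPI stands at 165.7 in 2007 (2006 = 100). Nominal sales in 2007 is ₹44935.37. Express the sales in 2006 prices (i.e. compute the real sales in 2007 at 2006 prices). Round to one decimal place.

Real = Nominal ÷ (Index/100) = 44935.37 ÷ (165.7/100)
     = 44935.37 ÷ 1.657 = 27118.5094

27118.5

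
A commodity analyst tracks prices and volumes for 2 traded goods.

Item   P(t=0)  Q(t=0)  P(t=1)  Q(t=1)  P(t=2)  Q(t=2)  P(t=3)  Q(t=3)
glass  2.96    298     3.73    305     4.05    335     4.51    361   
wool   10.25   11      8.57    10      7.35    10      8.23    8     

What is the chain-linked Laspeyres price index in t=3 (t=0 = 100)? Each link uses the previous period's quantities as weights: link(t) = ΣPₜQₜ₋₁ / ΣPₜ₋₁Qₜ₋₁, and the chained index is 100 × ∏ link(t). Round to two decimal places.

144.44

Link t=0→t=1:
ΣP(t=1)Q(t=0) = 3.73×298 + 8.57×11 = 1111.54 + 94.27 = 1205.81
ΣP(t=0)Q(t=0) = 2.96×298 + 10.25×11 = 882.08 + 112.75 = 994.83
link = 1205.81/994.83 = 1.212076
Link t=1→t=2:
ΣP(t=2)Q(t=1) = 4.05×305 + 7.35×10 = 1235.25 + 73.5 = 1308.75
ΣP(t=1)Q(t=1) = 3.73×305 + 8.57×10 = 1137.65 + 85.7 = 1223.35
link = 1308.75/1223.35 = 1.069808
Link t=2→t=3:
ΣP(t=3)Q(t=2) = 4.51×335 + 8.23×10 = 1510.85 + 82.3 = 1593.15
ΣP(t=2)Q(t=2) = 4.05×335 + 7.35×10 = 1356.75 + 73.5 = 1430.25
link = 1593.15/1430.25 = 1.113896
Chained index = 100 × 1.212076 × 1.069808 × 1.113896 = 144.4377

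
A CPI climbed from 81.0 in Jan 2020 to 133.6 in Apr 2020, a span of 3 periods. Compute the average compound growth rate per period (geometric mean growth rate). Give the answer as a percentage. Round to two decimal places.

Growth factor = (133.6/81.0)^(1/3) = (1.649383)^(1/3) = 1.181518
Growth rate = 1.181518 − 1 = 0.181518 = 18.1518%

18.15%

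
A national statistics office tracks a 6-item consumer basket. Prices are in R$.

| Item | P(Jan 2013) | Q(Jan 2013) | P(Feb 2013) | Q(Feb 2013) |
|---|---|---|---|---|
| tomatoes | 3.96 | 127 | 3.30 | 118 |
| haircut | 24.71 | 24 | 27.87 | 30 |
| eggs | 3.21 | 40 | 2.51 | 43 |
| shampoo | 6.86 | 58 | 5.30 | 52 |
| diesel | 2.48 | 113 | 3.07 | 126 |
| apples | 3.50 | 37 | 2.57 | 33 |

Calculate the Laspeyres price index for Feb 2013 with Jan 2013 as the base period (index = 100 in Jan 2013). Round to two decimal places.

95.36

Laspeyres price index uses base-period quantities as weights.
ΣP(Feb 2013)·Q(Jan 2013) = 3.30×127 + 27.87×24 + 2.51×40 + 5.30×58 + 3.07×113 + 2.57×37 = 419.1 + 668.88 + 100.4 + 307.4 + 346.91 + 95.09 = 1937.78
ΣP(Jan 2013)·Q(Jan 2013) = 3.96×127 + 24.71×24 + 3.21×40 + 6.86×58 + 2.48×113 + 3.50×37 = 502.92 + 593.04 + 128.4 + 397.88 + 280.24 + 129.5 = 2031.98
Index = 1937.78 / 2031.98 × 100 = 95.3641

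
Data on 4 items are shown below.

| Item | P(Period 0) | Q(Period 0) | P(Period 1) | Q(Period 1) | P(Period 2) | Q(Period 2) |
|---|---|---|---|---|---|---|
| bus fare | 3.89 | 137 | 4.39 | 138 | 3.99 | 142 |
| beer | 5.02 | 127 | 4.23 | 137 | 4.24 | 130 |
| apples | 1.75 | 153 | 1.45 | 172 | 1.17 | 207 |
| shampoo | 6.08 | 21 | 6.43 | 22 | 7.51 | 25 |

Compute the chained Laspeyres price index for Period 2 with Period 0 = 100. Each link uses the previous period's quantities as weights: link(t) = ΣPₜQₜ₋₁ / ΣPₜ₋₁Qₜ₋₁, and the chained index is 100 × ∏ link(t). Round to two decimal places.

Link Period 0→Period 1:
ΣP(Period 1)Q(Period 0) = 4.39×137 + 4.23×127 + 1.45×153 + 6.43×21 = 601.43 + 537.21 + 221.85 + 135.03 = 1495.52
ΣP(Period 0)Q(Period 0) = 3.89×137 + 5.02×127 + 1.75×153 + 6.08×21 = 532.93 + 637.54 + 267.75 + 127.68 = 1565.9
link = 1495.52/1565.9 = 0.955055
Link Period 1→Period 2:
ΣP(Period 2)Q(Period 1) = 3.99×138 + 4.24×137 + 1.17×172 + 7.51×22 = 550.62 + 580.88 + 201.24 + 165.22 = 1497.96
ΣP(Period 1)Q(Period 1) = 4.39×138 + 4.23×137 + 1.45×172 + 6.43×22 = 605.82 + 579.51 + 249.4 + 141.46 = 1576.19
link = 1497.96/1576.19 = 0.950368
Chained index = 100 × 0.955055 × 0.950368 = 90.7653

90.77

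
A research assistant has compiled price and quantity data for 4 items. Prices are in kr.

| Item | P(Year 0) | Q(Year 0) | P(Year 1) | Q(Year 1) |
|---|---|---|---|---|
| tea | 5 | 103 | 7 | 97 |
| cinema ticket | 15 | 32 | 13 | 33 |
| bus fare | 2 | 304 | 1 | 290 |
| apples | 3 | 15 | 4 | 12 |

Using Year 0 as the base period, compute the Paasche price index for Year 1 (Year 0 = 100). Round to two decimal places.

90.60

Paasche price index uses current-period quantities as weights.
ΣP(Year 1)·Q(Year 1) = 7×97 + 13×33 + 1×290 + 4×12 = 679 + 429 + 290 + 48 = 1446
ΣP(Year 0)·Q(Year 1) = 5×97 + 15×33 + 2×290 + 3×12 = 485 + 495 + 580 + 36 = 1596
Index = 1446 / 1596 × 100 = 90.6015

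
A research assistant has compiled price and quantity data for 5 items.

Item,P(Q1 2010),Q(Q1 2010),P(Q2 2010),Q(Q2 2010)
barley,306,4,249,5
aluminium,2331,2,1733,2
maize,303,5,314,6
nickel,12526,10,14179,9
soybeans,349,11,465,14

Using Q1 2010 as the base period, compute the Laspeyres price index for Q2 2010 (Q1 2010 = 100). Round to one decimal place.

Laspeyres price index uses base-period quantities as weights.
ΣP(Q2 2010)·Q(Q1 2010) = 249×4 + 1733×2 + 314×5 + 14179×10 + 465×11 = 996 + 3466 + 1570 + 141790 + 5115 = 152937
ΣP(Q1 2010)·Q(Q1 2010) = 306×4 + 2331×2 + 303×5 + 12526×10 + 349×11 = 1224 + 4662 + 1515 + 125260 + 3839 = 136500
Index = 152937 / 136500 × 100 = 112.0418

112.0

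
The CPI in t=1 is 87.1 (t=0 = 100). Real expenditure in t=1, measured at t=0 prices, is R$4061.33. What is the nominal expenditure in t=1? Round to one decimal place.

Nominal = Real × (Index/100) = 4061.33 × (87.1/100)
        = 4061.33 × 0.871 = 3537.4184

3537.4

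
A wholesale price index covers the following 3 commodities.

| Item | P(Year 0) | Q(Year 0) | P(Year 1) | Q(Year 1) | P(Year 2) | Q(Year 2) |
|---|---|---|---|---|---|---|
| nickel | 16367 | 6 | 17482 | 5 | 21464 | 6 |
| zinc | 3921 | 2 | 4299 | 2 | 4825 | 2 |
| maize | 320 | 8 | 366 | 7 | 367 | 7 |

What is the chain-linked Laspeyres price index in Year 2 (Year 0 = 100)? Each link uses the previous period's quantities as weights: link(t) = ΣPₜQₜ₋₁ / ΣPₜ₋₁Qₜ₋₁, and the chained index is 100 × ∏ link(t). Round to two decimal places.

Link Year 0→Year 1:
ΣP(Year 1)Q(Year 0) = 17482×6 + 4299×2 + 366×8 = 104892 + 8598 + 2928 = 116418
ΣP(Year 0)Q(Year 0) = 16367×6 + 3921×2 + 320×8 = 98202 + 7842 + 2560 = 108604
link = 116418/108604 = 1.071949
Link Year 1→Year 2:
ΣP(Year 2)Q(Year 1) = 21464×5 + 4825×2 + 367×7 = 107320 + 9650 + 2569 = 119539
ΣP(Year 1)Q(Year 1) = 17482×5 + 4299×2 + 366×7 = 87410 + 8598 + 2562 = 98570
link = 119539/98570 = 1.212732
Chained index = 100 × 1.071949 × 1.212732 = 129.9987

130.00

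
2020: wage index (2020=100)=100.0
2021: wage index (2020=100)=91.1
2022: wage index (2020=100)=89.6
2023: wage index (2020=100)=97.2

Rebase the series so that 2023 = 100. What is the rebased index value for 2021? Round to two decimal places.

93.72

Rebased(2021) = 91.1 / 97.2 × 100 = 93.7243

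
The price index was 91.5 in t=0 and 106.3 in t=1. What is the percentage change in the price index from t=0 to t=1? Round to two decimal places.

Change = (106.3 − 91.5) / 91.5 × 100
       = 14.8 / 91.5 × 100 = 16.1749%

16.17%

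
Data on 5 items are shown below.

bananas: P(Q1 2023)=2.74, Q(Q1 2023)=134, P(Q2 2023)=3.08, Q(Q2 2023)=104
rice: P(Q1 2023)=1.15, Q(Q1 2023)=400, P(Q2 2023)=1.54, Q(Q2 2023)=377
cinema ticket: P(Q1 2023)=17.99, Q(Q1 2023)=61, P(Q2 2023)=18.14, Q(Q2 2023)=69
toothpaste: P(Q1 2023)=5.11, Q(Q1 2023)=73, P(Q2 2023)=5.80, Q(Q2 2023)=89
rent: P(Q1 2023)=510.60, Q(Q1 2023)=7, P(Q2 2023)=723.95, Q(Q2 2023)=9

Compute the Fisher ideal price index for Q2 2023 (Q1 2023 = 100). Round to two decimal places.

130.45

Laspeyres component (base-period weights):
ΣP(Q2 2023)Q(Q1 2023) = 3.08×134 + 1.54×400 + 18.14×61 + 5.80×73 + 723.95×7 = 412.72 + 616 + 1106.54 + 423.4 + 5067.65 = 7626.31
ΣP(Q1 2023)Q(Q1 2023) = 2.74×134 + 1.15×400 + 17.99×61 + 5.11×73 + 510.60×7 = 367.16 + 460 + 1097.39 + 373.03 + 3574.2 = 5871.78
L = 7626.31 / 5871.78 × 100 = 129.8807
Paasche component (current-period weights):
ΣP(Q2 2023)Q(Q2 2023) = 3.08×104 + 1.54×377 + 18.14×69 + 5.80×89 + 723.95×9 = 320.32 + 580.58 + 1251.66 + 516.2 + 6515.55 = 9184.31
ΣP(Q1 2023)Q(Q2 2023) = 2.74×104 + 1.15×377 + 17.99×69 + 5.11×89 + 510.60×9 = 284.96 + 433.55 + 1241.31 + 454.79 + 4595.4 = 7010.01
P = 9184.31 / 7010.01 × 100 = 131.0171
Fisher = √(L × P) = √(129.8807 × 131.0171) = 130.4477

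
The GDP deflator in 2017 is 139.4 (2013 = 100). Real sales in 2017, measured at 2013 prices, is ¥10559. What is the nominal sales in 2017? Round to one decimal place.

Nominal = Real × (Index/100) = 10559 × (139.4/100)
        = 10559 × 1.394 = 14719.2460

14719.2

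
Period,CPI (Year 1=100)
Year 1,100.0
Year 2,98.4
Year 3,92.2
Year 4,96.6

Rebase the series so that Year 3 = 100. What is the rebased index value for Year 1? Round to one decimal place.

108.5

Rebased(Year 1) = 100.0 / 92.2 × 100 = 108.4599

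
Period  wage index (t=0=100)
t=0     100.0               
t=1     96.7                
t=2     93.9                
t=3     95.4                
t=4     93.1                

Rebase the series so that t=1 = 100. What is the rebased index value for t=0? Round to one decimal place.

Rebased(t=0) = 100.0 / 96.7 × 100 = 103.4126

103.4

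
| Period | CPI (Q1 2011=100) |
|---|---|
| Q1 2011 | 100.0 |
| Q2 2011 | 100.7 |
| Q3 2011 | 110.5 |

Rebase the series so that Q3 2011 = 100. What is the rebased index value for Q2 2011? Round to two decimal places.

Rebased(Q2 2011) = 100.7 / 110.5 × 100 = 91.1312

91.13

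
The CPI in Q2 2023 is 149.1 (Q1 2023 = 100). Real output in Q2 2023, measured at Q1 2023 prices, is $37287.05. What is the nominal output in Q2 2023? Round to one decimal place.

55595.0

Nominal = Real × (Index/100) = 37287.05 × (149.1/100)
        = 37287.05 × 1.491 = 55594.9915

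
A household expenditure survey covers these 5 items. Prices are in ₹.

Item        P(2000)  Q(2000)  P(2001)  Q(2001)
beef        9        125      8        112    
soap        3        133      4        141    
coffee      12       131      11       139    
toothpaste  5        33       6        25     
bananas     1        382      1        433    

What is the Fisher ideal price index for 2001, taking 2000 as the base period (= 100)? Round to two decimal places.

97.60

Laspeyres component (base-period weights):
ΣP(2001)Q(2000) = 8×125 + 4×133 + 11×131 + 6×33 + 1×382 = 1000 + 532 + 1441 + 198 + 382 = 3553
ΣP(2000)Q(2000) = 9×125 + 3×133 + 12×131 + 5×33 + 1×382 = 1125 + 399 + 1572 + 165 + 382 = 3643
L = 3553 / 3643 × 100 = 97.5295
Paasche component (current-period weights):
ΣP(2001)Q(2001) = 8×112 + 4×141 + 11×139 + 6×25 + 1×433 = 896 + 564 + 1529 + 150 + 433 = 3572
ΣP(2000)Q(2001) = 9×112 + 3×141 + 12×139 + 5×25 + 1×433 = 1008 + 423 + 1668 + 125 + 433 = 3657
P = 3572 / 3657 × 100 = 97.6757
Fisher = √(L × P) = √(97.5295 × 97.6757) = 97.6026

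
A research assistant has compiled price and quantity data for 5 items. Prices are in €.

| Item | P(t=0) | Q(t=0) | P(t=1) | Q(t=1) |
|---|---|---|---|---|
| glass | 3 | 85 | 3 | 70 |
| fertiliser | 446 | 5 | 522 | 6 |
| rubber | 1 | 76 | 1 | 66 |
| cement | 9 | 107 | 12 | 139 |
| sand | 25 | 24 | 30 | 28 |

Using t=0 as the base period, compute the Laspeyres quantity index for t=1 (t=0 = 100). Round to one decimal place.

Laspeyres quantity index uses base-period prices as weights.
ΣP(t=0)·Q(t=1) = 3×70 + 446×6 + 1×66 + 9×139 + 25×28 = 210 + 2676 + 66 + 1251 + 700 = 4903
ΣP(t=0)·Q(t=0) = 3×85 + 446×5 + 1×76 + 9×107 + 25×24 = 255 + 2230 + 76 + 963 + 600 = 4124
Index = 4903 / 4124 × 100 = 118.8894

118.9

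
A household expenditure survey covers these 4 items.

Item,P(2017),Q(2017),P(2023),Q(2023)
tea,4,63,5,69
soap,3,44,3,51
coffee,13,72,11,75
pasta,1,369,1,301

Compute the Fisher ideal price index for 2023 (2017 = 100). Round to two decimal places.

Laspeyres component (base-period weights):
ΣP(2023)Q(2017) = 5×63 + 3×44 + 11×72 + 1×369 = 315 + 132 + 792 + 369 = 1608
ΣP(2017)Q(2017) = 4×63 + 3×44 + 13×72 + 1×369 = 252 + 132 + 936 + 369 = 1689
L = 1608 / 1689 × 100 = 95.2043
Paasche component (current-period weights):
ΣP(2023)Q(2023) = 5×69 + 3×51 + 11×75 + 1×301 = 345 + 153 + 825 + 301 = 1624
ΣP(2017)Q(2023) = 4×69 + 3×51 + 13×75 + 1×301 = 276 + 153 + 975 + 301 = 1705
P = 1624 / 1705 × 100 = 95.2493
Fisher = √(L × P) = √(95.2043 × 95.2493) = 95.2268

95.23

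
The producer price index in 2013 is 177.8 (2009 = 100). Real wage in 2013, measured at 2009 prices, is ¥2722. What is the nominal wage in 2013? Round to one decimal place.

Nominal = Real × (Index/100) = 2722 × (177.8/100)
        = 2722 × 1.778 = 4839.7160

4839.7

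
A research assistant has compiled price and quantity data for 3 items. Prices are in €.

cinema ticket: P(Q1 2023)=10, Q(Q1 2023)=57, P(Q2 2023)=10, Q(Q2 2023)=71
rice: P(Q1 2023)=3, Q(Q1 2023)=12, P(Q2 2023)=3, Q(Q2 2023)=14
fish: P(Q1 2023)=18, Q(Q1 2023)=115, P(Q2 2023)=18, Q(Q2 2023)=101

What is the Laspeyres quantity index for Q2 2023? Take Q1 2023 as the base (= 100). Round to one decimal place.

Laspeyres quantity index uses base-period prices as weights.
ΣP(Q1 2023)·Q(Q2 2023) = 10×71 + 3×14 + 18×101 = 710 + 42 + 1818 = 2570
ΣP(Q1 2023)·Q(Q1 2023) = 10×57 + 3×12 + 18×115 = 570 + 36 + 2070 = 2676
Index = 2570 / 2676 × 100 = 96.0389

96.0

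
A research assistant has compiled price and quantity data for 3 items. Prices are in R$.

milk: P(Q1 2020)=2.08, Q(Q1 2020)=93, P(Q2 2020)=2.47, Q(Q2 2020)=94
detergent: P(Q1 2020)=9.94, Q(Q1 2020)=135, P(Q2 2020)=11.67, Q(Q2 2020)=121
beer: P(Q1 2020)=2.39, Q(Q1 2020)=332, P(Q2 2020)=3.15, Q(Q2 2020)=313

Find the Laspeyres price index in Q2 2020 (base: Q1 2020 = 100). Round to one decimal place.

Laspeyres price index uses base-period quantities as weights.
ΣP(Q2 2020)·Q(Q1 2020) = 2.47×93 + 11.67×135 + 3.15×332 = 229.71 + 1575.45 + 1045.8 = 2850.96
ΣP(Q1 2020)·Q(Q1 2020) = 2.08×93 + 9.94×135 + 2.39×332 = 193.44 + 1341.9 + 793.48 = 2328.82
Index = 2850.96 / 2328.82 × 100 = 122.4208

122.4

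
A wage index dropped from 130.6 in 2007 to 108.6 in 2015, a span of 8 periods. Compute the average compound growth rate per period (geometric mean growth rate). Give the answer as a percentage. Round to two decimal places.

Growth factor = (108.6/130.6)^(1/8) = (0.831547)^(1/8) = 0.977205
Growth rate = 0.977205 − 1 = -0.022795 = -2.2795%

-2.28%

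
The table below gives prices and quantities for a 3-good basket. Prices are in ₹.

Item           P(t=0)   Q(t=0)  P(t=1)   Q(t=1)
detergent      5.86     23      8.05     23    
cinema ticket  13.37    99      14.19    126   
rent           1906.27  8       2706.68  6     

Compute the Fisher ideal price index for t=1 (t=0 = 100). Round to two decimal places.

Laspeyres component (base-period weights):
ΣP(t=1)Q(t=0) = 8.05×23 + 14.19×99 + 2706.68×8 = 185.15 + 1404.81 + 21653.44 = 23243.4
ΣP(t=0)Q(t=0) = 5.86×23 + 13.37×99 + 1906.27×8 = 134.78 + 1323.63 + 15250.16 = 16708.57
L = 23243.4 / 16708.57 × 100 = 139.1106
Paasche component (current-period weights):
ΣP(t=1)Q(t=1) = 8.05×23 + 14.19×126 + 2706.68×6 = 185.15 + 1787.94 + 16240.08 = 18213.17
ΣP(t=0)Q(t=1) = 5.86×23 + 13.37×126 + 1906.27×6 = 134.78 + 1684.62 + 11437.62 = 13257.02
P = 18213.17 / 13257.02 × 100 = 137.3851
Fisher = √(L × P) = √(139.1106 × 137.3851) = 138.2452

138.25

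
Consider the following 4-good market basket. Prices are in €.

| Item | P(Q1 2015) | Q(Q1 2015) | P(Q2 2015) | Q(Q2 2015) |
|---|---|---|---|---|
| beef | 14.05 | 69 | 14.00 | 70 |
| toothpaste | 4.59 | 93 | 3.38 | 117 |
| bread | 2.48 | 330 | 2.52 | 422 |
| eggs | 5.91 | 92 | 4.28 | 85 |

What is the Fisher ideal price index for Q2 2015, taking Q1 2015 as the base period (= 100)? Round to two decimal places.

91.07

Laspeyres component (base-period weights):
ΣP(Q2 2015)Q(Q1 2015) = 14.00×69 + 3.38×93 + 2.52×330 + 4.28×92 = 966 + 314.34 + 831.6 + 393.76 = 2505.7
ΣP(Q1 2015)Q(Q1 2015) = 14.05×69 + 4.59×93 + 2.48×330 + 5.91×92 = 969.45 + 426.87 + 818.4 + 543.72 = 2758.44
L = 2505.7 / 2758.44 × 100 = 90.8376
Paasche component (current-period weights):
ΣP(Q2 2015)Q(Q2 2015) = 14.00×70 + 3.38×117 + 2.52×422 + 4.28×85 = 980 + 395.46 + 1063.44 + 363.8 = 2802.7
ΣP(Q1 2015)Q(Q2 2015) = 14.05×70 + 4.59×117 + 2.48×422 + 5.91×85 = 983.5 + 537.03 + 1046.56 + 502.35 = 3069.44
P = 2802.7 / 3069.44 × 100 = 91.3098
Fisher = √(L × P) = √(90.8376 × 91.3098) = 91.0734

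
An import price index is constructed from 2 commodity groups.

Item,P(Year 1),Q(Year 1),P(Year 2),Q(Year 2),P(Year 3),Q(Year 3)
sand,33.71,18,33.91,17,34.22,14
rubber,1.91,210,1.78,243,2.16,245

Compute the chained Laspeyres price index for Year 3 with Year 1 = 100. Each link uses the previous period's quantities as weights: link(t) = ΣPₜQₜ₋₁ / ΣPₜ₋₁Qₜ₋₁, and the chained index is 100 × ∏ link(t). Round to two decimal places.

Link Year 1→Year 2:
ΣP(Year 2)Q(Year 1) = 33.91×18 + 1.78×210 = 610.38 + 373.8 = 984.18
ΣP(Year 1)Q(Year 1) = 33.71×18 + 1.91×210 = 606.78 + 401.1 = 1007.88
link = 984.18/1007.88 = 0.976485
Link Year 2→Year 3:
ΣP(Year 3)Q(Year 2) = 34.22×17 + 2.16×243 = 581.74 + 524.88 = 1106.62
ΣP(Year 2)Q(Year 2) = 33.91×17 + 1.78×243 = 576.47 + 432.54 = 1009.01
link = 1106.62/1009.01 = 1.096738
Chained index = 100 × 0.976485 × 1.096738 = 107.0949

107.09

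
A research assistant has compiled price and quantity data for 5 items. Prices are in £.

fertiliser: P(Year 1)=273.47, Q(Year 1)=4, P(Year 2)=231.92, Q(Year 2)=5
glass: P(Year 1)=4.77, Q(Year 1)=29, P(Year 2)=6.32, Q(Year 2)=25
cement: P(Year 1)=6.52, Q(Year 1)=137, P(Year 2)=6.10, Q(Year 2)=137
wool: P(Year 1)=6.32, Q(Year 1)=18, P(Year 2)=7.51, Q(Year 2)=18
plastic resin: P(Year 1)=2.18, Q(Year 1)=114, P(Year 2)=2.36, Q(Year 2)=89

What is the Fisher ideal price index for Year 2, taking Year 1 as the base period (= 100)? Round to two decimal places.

93.73

Laspeyres component (base-period weights):
ΣP(Year 2)Q(Year 1) = 231.92×4 + 6.32×29 + 6.10×137 + 7.51×18 + 2.36×114 = 927.68 + 183.28 + 835.7 + 135.18 + 269.04 = 2350.88
ΣP(Year 1)Q(Year 1) = 273.47×4 + 4.77×29 + 6.52×137 + 6.32×18 + 2.18×114 = 1093.88 + 138.33 + 893.24 + 113.76 + 248.52 = 2487.73
L = 2350.88 / 2487.73 × 100 = 94.4990
Paasche component (current-period weights):
ΣP(Year 2)Q(Year 2) = 231.92×5 + 6.32×25 + 6.10×137 + 7.51×18 + 2.36×89 = 1159.6 + 158 + 835.7 + 135.18 + 210.04 = 2498.52
ΣP(Year 1)Q(Year 2) = 273.47×5 + 4.77×25 + 6.52×137 + 6.32×18 + 2.18×89 = 1367.35 + 119.25 + 893.24 + 113.76 + 194.02 = 2687.62
P = 2498.52 / 2687.62 × 100 = 92.9640
Fisher = √(L × P) = √(94.4990 × 92.9640) = 93.7284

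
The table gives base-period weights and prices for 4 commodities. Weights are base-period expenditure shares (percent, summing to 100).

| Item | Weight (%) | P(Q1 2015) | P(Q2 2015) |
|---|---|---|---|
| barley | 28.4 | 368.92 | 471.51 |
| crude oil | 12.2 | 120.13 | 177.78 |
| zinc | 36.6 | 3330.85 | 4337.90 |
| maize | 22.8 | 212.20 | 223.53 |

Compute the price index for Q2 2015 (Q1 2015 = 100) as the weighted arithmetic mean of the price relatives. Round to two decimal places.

126.04

barley: 28.4 × (471.51/368.92) = 28.4 × 1.278082 = 36.2975
crude oil: 12.2 × (177.78/120.13) = 12.2 × 1.479897 = 18.0547
zinc: 36.6 × (4337.90/3330.85) = 36.6 × 1.302340 = 47.6657
maize: 22.8 × (223.53/212.20) = 22.8 × 1.053393 = 24.0174
Index = Σ wᵢ·(p₁ᵢ/p₀ᵢ) = 36.2975 + 18.0547 + 47.6657 + 24.0174 = 126.0353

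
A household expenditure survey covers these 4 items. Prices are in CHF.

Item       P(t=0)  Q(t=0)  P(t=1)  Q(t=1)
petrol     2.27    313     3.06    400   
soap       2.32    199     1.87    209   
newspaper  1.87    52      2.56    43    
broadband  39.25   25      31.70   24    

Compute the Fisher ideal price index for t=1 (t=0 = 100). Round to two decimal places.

Laspeyres component (base-period weights):
ΣP(t=1)Q(t=0) = 3.06×313 + 1.87×199 + 2.56×52 + 31.70×25 = 957.78 + 372.13 + 133.12 + 792.5 = 2255.53
ΣP(t=0)Q(t=0) = 2.27×313 + 2.32×199 + 1.87×52 + 39.25×25 = 710.51 + 461.68 + 97.24 + 981.25 = 2250.68
L = 2255.53 / 2250.68 × 100 = 100.2155
Paasche component (current-period weights):
ΣP(t=1)Q(t=1) = 3.06×400 + 1.87×209 + 2.56×43 + 31.70×24 = 1224 + 390.83 + 110.08 + 760.8 = 2485.71
ΣP(t=0)Q(t=1) = 2.27×400 + 2.32×209 + 1.87×43 + 39.25×24 = 908 + 484.88 + 80.41 + 942 = 2415.29
P = 2485.71 / 2415.29 × 100 = 102.9156
Fisher = √(L × P) = √(100.2155 × 102.9156) = 101.5566

101.56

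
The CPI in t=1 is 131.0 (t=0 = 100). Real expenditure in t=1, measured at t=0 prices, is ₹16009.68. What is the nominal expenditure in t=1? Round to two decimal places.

20972.68

Nominal = Real × (Index/100) = 16009.68 × (131.0/100)
        = 16009.68 × 1.310 = 20972.6808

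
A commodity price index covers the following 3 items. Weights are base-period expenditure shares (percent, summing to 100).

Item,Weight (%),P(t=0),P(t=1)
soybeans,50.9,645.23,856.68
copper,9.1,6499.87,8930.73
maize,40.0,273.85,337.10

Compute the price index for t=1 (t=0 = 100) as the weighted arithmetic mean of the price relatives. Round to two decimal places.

soybeans: 50.9 × (856.68/645.23) = 50.9 × 1.327713 = 67.5806
copper: 9.1 × (8930.73/6499.87) = 9.1 × 1.373986 = 12.5033
maize: 40.0 × (337.10/273.85) = 40.0 × 1.230966 = 49.2386
Index = Σ wᵢ·(p₁ᵢ/p₀ᵢ) = 67.5806 + 12.5033 + 49.2386 = 129.3225

129.32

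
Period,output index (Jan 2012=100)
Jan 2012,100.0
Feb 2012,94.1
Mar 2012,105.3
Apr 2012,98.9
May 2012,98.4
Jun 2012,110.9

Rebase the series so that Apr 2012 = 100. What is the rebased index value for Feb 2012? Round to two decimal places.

95.15

Rebased(Feb 2012) = 94.1 / 98.9 × 100 = 95.1466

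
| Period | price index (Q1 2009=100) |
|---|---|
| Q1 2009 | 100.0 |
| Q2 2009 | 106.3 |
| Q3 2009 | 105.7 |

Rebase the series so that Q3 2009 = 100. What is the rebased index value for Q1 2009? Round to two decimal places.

94.61

Rebased(Q1 2009) = 100.0 / 105.7 × 100 = 94.6074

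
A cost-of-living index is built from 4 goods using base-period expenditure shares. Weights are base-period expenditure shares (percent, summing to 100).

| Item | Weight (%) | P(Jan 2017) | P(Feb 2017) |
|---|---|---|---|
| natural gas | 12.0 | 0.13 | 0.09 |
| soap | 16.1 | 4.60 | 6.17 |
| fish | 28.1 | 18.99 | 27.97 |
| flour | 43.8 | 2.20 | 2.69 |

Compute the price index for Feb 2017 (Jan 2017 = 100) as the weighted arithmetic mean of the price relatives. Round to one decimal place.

natural gas: 12.0 × (0.09/0.13) = 12.0 × 0.692308 = 8.3077
soap: 16.1 × (6.17/4.60) = 16.1 × 1.341304 = 21.5950
fish: 28.1 × (27.97/18.99) = 28.1 × 1.472880 = 41.3879
flour: 43.8 × (2.69/2.20) = 43.8 × 1.222727 = 53.5555
Index = Σ wᵢ·(p₁ᵢ/p₀ᵢ) = 8.3077 + 21.5950 + 41.3879 + 53.5555 = 124.8461

124.8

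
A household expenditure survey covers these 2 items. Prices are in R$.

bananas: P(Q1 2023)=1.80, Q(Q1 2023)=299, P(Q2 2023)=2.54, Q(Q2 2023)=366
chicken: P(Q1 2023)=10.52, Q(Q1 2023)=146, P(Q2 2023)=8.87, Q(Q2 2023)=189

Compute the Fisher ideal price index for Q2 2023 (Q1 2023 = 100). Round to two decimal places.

Laspeyres component (base-period weights):
ΣP(Q2 2023)Q(Q1 2023) = 2.54×299 + 8.87×146 = 759.46 + 1295.02 = 2054.48
ΣP(Q1 2023)Q(Q1 2023) = 1.80×299 + 10.52×146 = 538.2 + 1535.92 = 2074.12
L = 2054.48 / 2074.12 × 100 = 99.0531
Paasche component (current-period weights):
ΣP(Q2 2023)Q(Q2 2023) = 2.54×366 + 8.87×189 = 929.64 + 1676.43 = 2606.07
ΣP(Q1 2023)Q(Q2 2023) = 1.80×366 + 10.52×189 = 658.8 + 1988.28 = 2647.08
P = 2606.07 / 2647.08 × 100 = 98.4507
Fisher = √(L × P) = √(99.0531 × 98.4507) = 98.7515

98.75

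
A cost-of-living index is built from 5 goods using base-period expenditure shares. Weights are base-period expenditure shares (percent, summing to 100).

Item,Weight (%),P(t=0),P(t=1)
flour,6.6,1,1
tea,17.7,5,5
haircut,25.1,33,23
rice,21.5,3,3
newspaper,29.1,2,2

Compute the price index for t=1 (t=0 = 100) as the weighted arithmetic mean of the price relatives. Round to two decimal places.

flour: 6.6 × (1/1) = 6.6 × 1.000000 = 6.6000
tea: 17.7 × (5/5) = 17.7 × 1.000000 = 17.7000
haircut: 25.1 × (23/33) = 25.1 × 0.696970 = 17.4939
rice: 21.5 × (3/3) = 21.5 × 1.000000 = 21.5000
newspaper: 29.1 × (2/2) = 29.1 × 1.000000 = 29.1000
Index = Σ wᵢ·(p₁ᵢ/p₀ᵢ) = 6.6000 + 17.7000 + 17.4939 + 21.5000 + 29.1000 = 92.3939

92.39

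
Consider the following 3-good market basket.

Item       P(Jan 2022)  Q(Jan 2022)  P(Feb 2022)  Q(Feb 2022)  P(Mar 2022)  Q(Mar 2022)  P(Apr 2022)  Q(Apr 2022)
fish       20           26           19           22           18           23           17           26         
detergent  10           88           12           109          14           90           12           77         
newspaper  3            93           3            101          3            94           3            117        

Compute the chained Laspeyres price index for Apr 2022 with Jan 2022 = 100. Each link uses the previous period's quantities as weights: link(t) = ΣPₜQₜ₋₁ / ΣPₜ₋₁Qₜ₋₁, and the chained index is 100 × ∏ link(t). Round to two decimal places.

107.06

Link Jan 2022→Feb 2022:
ΣP(Feb 2022)Q(Jan 2022) = 19×26 + 12×88 + 3×93 = 494 + 1056 + 279 = 1829
ΣP(Jan 2022)Q(Jan 2022) = 20×26 + 10×88 + 3×93 = 520 + 880 + 279 = 1679
link = 1829/1679 = 1.089339
Link Feb 2022→Mar 2022:
ΣP(Mar 2022)Q(Feb 2022) = 18×22 + 14×109 + 3×101 = 396 + 1526 + 303 = 2225
ΣP(Feb 2022)Q(Feb 2022) = 19×22 + 12×109 + 3×101 = 418 + 1308 + 303 = 2029
link = 2225/2029 = 1.096599
Link Mar 2022→Apr 2022:
ΣP(Apr 2022)Q(Mar 2022) = 17×23 + 12×90 + 3×94 = 391 + 1080 + 282 = 1753
ΣP(Mar 2022)Q(Mar 2022) = 18×23 + 14×90 + 3×94 = 414 + 1260 + 282 = 1956
link = 1753/1956 = 0.896217
Chained index = 100 × 1.089339 × 1.096599 × 0.896217 = 107.0592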